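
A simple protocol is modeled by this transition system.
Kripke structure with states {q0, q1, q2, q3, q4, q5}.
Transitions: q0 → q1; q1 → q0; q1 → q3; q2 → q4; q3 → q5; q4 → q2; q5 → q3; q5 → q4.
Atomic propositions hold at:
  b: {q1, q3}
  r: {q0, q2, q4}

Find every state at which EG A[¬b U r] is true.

Sat(¬b) = {q0, q2, q4, q5}
A[¬b U r]: least fixpoint, start Z0 = Sat(r) = {q0, q2, q4}, add states in Sat(¬b) with every successor in Z. Already a fixed point.
Sat(A[¬b U r]) = {q0, q2, q4}
EG A[¬b U r]: greatest fixpoint, start Z0 = {q0, q2, q4}, keep only states in Sat with some successor in Z. Z1 = {q2, q4}; fixed.
Sat(EG A[¬b U r]) = {q2, q4}

{q2, q4}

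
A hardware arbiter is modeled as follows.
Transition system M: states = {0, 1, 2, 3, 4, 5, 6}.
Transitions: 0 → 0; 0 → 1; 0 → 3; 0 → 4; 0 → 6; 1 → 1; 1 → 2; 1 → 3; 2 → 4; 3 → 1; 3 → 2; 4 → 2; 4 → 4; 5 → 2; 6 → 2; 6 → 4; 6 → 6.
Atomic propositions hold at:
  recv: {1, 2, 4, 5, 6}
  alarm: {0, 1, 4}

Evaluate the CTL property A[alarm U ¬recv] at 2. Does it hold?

No

Sat(¬recv) = {0, 3}
A[alarm U ¬recv]: least fixpoint, start Z0 = Sat(¬recv) = {0, 3}, add states in Sat(alarm) with every successor in Z. Already a fixed point.
Sat(A[alarm U ¬recv]) = {0, 3}
2 ∉ Sat(A[alarm U ¬recv]) = {0, 3}, so the formula does not hold at 2.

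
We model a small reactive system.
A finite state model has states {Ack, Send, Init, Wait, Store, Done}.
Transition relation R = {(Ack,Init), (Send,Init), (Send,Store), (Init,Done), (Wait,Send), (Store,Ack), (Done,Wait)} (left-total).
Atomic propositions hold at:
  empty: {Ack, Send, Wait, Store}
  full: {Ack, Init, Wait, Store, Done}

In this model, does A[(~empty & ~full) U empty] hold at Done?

Sat(~empty) = {Init, Done}
Sat(~full) = {Send}
Sat(~empty & ~full) = ∅
A[(~empty & ~full) U empty]: least fixpoint, start Z0 = Sat(empty) = {Ack, Send, Wait, Store}, add states in Sat(~empty & ~full) with every successor in Z. Already a fixed point.
Sat(A[(~empty & ~full) U empty]) = {Ack, Send, Wait, Store}
Done ∉ Sat(A[(~empty & ~full) U empty]) = {Ack, Send, Wait, Store}, so the formula does not hold at Done.

No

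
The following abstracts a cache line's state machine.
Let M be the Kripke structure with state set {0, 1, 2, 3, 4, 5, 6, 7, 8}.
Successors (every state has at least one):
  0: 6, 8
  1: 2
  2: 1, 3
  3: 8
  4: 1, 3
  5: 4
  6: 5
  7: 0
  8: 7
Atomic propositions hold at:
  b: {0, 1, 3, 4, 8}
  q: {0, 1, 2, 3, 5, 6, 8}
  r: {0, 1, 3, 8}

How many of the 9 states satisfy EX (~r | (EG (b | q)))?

8

Sat(~r) = {2, 4, 5, 6, 7}
Sat(b | q) = {0, 1, 2, 3, 4, 5, 6, 8}
EG (b | q): greatest fixpoint, start Z0 = {0, 1, 2, 3, 4, 5, 6, 8}, keep only states in Sat with some successor in Z. Z1 = {0, 1, 2, 3, 4, 5, 6}; Z2 = {0, 1, 2, 4, 5, 6}; fixed.
Sat(EG (b | q)) = {0, 1, 2, 4, 5, 6}
Sat(~r | (EG (b | q))) = {0, 1, 2, 4, 5, 6, 7}
Sat(EX (~r | (EG (b | q)))) = {s : some successor in {0, 1, 2, 4, 5, 6, 7}} = {0, 1, 2, 4, 5, 6, 7, 8}
|Sat(EX (~r | (EG (b | q))))| = |{0, 1, 2, 4, 5, 6, 7, 8}| = 8.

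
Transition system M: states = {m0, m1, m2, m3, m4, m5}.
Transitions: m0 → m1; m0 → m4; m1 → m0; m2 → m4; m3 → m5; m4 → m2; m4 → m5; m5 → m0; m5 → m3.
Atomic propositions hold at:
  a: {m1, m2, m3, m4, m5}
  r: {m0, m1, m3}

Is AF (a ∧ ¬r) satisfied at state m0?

No

Sat(¬r) = {m2, m4, m5}
Sat(a ∧ ¬r) = {m2, m4, m5}
AF (a ∧ ¬r): least fixpoint, start Z0 = {m2, m4, m5}, add states with every successor in Z. Z1 = {m2, m3, m4, m5}; fixed.
Sat(AF (a ∧ ¬r)) = {m2, m3, m4, m5}
m0 ∉ Sat(AF (a ∧ ¬r)) = {m2, m3, m4, m5}, so the formula does not hold at m0.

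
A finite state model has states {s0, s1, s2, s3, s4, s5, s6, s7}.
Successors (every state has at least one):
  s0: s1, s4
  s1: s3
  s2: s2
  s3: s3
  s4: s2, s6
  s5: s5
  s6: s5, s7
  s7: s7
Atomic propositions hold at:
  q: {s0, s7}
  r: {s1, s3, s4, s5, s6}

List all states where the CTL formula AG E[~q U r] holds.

{s1, s3, s5}

Sat(~q) = {s1, s2, s3, s4, s5, s6}
E[~q U r]: least fixpoint, start Z0 = Sat(r) = {s1, s3, s4, s5, s6}, add states in Sat(~q) with some successor in Z. Already a fixed point.
Sat(E[~q U r]) = {s1, s3, s4, s5, s6}
AG E[~q U r]: greatest fixpoint, start Z0 = {s1, s3, s4, s5, s6}, keep only states in Sat with every successor in Z. Z1 = {s1, s3, s5}; fixed.
Sat(AG E[~q U r]) = {s1, s3, s5}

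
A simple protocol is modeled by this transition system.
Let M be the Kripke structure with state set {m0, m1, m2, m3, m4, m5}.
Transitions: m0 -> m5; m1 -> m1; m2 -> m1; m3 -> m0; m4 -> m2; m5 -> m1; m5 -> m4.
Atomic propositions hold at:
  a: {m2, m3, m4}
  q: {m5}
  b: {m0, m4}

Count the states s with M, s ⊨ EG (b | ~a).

3

Sat(~a) = {m0, m1, m5}
Sat(b | ~a) = {m0, m1, m4, m5}
EG (b | ~a): greatest fixpoint, start Z0 = {m0, m1, m4, m5}, keep only states in Sat with some successor in Z. Z1 = {m0, m1, m5}; fixed.
Sat(EG (b | ~a)) = {m0, m1, m5}
|Sat(EG (b | ~a))| = |{m0, m1, m5}| = 3.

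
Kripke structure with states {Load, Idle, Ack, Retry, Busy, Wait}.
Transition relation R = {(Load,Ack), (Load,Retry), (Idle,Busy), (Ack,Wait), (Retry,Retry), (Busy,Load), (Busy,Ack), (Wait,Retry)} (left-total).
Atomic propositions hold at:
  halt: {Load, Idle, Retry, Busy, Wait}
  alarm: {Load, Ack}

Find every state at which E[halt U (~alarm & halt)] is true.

Sat(~alarm) = {Idle, Retry, Busy, Wait}
Sat(~alarm & halt) = {Idle, Retry, Busy, Wait}
E[halt U (~alarm & halt)]: least fixpoint, start Z0 = Sat((~alarm & halt)) = {Idle, Retry, Busy, Wait}, add states in Sat(halt) with some successor in Z. Z1 = {Load, Idle, Retry, Busy, Wait}; fixed.
Sat(E[halt U (~alarm & halt)]) = {Load, Idle, Retry, Busy, Wait}

{Load, Idle, Retry, Busy, Wait}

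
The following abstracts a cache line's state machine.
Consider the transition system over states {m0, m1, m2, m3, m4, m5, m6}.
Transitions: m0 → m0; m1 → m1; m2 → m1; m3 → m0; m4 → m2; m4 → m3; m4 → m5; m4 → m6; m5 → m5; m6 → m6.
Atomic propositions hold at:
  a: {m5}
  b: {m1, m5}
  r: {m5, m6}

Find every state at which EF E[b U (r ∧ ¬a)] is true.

Sat(¬a) = {m0, m1, m2, m3, m4, m6}
Sat(r ∧ ¬a) = {m6}
E[b U (r ∧ ¬a)]: least fixpoint, start Z0 = Sat((r ∧ ¬a)) = {m6}, add states in Sat(b) with some successor in Z. Already a fixed point.
Sat(E[b U (r ∧ ¬a)]) = {m6}
EF E[b U (r ∧ ¬a)]: least fixpoint, start Z0 = {m6}, add states with some successor in Z. Z1 = {m4, m6}; fixed.
Sat(EF E[b U (r ∧ ¬a)]) = {m4, m6}

{m4, m6}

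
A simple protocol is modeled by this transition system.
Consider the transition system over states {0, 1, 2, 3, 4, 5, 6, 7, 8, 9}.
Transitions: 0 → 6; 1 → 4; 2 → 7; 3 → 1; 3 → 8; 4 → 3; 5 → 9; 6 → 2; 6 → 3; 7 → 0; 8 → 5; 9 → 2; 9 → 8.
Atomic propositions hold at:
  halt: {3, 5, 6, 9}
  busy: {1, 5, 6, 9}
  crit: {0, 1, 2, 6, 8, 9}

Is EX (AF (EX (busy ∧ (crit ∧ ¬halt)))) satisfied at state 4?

Yes

Sat(¬halt) = {0, 1, 2, 4, 7, 8}
Sat(crit ∧ ¬halt) = {0, 1, 2, 8}
Sat(busy ∧ (crit ∧ ¬halt)) = {1}
Sat(EX (busy ∧ (crit ∧ ¬halt))) = {s : some successor in {1}} = {3}
AF (EX (busy ∧ (crit ∧ ¬halt))): least fixpoint, start Z0 = {3}, add states with every successor in Z. Z1 = {3, 4}; Z2 = {1, 3, 4}; fixed.
Sat(AF (EX (busy ∧ (crit ∧ ¬halt)))) = {1, 3, 4}
Sat(EX (AF (EX (busy ∧ (crit ∧ ¬halt))))) = {s : some successor in {1, 3, 4}} = {1, 3, 4, 6}
4 ∈ Sat(EX (AF (EX (busy ∧ (crit ∧ ¬halt))))) = {1, 3, 4, 6}, so the formula holds at 4.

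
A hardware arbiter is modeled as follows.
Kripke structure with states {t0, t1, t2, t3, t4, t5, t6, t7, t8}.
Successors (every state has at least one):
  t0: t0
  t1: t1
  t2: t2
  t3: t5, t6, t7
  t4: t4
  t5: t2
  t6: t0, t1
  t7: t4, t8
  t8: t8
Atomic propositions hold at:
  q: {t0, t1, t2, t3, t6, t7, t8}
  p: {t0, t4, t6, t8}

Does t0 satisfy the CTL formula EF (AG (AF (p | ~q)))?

Yes

Sat(~q) = {t4, t5}
Sat(p | ~q) = {t0, t4, t5, t6, t8}
AF (p | ~q): least fixpoint, start Z0 = {t0, t4, t5, t6, t8}, add states with every successor in Z. Z1 = {t0, t4, t5, t6, t7, t8}; Z2 = {t0, t3, t4, t5, t6, t7, t8}; fixed.
Sat(AF (p | ~q)) = {t0, t3, t4, t5, t6, t7, t8}
AG (AF (p | ~q)): greatest fixpoint, start Z0 = {t0, t3, t4, t5, t6, t7, t8}, keep only states in Sat with every successor in Z. Z1 = {t0, t3, t4, t7, t8}; Z2 = {t0, t4, t7, t8}; fixed.
Sat(AG (AF (p | ~q))) = {t0, t4, t7, t8}
EF (AG (AF (p | ~q))): least fixpoint, start Z0 = {t0, t4, t7, t8}, add states with some successor in Z. Z1 = {t0, t3, t4, t6, t7, t8}; fixed.
Sat(EF (AG (AF (p | ~q)))) = {t0, t3, t4, t6, t7, t8}
t0 ∈ Sat(EF (AG (AF (p | ~q)))) = {t0, t3, t4, t6, t7, t8}, so the formula holds at t0.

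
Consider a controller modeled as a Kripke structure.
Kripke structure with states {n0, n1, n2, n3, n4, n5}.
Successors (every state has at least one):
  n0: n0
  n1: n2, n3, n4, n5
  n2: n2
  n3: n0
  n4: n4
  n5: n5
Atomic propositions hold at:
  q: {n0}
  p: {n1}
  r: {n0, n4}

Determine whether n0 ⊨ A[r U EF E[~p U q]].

Yes

Sat(~p) = {n0, n2, n3, n4, n5}
E[~p U q]: least fixpoint, start Z0 = Sat(q) = {n0}, add states in Sat(~p) with some successor in Z. Z1 = {n0, n3}; fixed.
Sat(E[~p U q]) = {n0, n3}
EF E[~p U q]: least fixpoint, start Z0 = {n0, n3}, add states with some successor in Z. Z1 = {n0, n1, n3}; fixed.
Sat(EF E[~p U q]) = {n0, n1, n3}
A[r U EF E[~p U q]]: least fixpoint, start Z0 = Sat(EF E[~p U q]) = {n0, n1, n3}, add states in Sat(r) with every successor in Z. Already a fixed point.
Sat(A[r U EF E[~p U q]]) = {n0, n1, n3}
n0 ∈ Sat(A[r U EF E[~p U q]]) = {n0, n1, n3}, so the formula holds at n0.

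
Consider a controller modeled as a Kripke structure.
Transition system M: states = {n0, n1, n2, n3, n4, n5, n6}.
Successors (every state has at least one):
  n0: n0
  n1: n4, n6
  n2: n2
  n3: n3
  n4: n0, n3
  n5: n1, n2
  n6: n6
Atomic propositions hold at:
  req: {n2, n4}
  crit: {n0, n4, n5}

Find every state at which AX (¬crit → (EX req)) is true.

{n0, n2, n5}

Sat(¬crit) = {n1, n2, n3, n6}
Sat(EX req) = {s : some successor in {n2, n4}} = {n1, n2, n5}
Sat(¬crit → (EX req)) = {n0, n1, n2, n4, n5}
Sat(AX (¬crit → (EX req))) = {s : every successor in {n0, n1, n2, n4, n5}} = {n0, n2, n5}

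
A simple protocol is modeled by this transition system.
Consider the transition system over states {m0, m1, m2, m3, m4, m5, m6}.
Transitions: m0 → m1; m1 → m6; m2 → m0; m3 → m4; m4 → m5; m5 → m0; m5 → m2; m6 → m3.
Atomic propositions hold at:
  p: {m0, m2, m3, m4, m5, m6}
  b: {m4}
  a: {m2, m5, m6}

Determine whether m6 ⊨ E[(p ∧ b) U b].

No

Sat(p ∧ b) = {m4}
E[(p ∧ b) U b]: least fixpoint, start Z0 = Sat(b) = {m4}, add states in Sat(p ∧ b) with some successor in Z. Already a fixed point.
Sat(E[(p ∧ b) U b]) = {m4}
m6 ∉ Sat(E[(p ∧ b) U b]) = {m4}, so the formula does not hold at m6.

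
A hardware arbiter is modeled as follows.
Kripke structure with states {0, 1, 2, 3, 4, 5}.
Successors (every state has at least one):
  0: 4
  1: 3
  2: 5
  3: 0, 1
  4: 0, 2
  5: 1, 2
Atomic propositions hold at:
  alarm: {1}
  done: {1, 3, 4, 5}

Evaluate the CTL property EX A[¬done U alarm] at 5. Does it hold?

Sat(¬done) = {0, 2}
A[¬done U alarm]: least fixpoint, start Z0 = Sat(alarm) = {1}, add states in Sat(¬done) with every successor in Z. Already a fixed point.
Sat(A[¬done U alarm]) = {1}
Sat(EX A[¬done U alarm]) = {s : some successor in {1}} = {3, 5}
5 ∈ Sat(EX A[¬done U alarm]) = {3, 5}, so the formula holds at 5.

Yes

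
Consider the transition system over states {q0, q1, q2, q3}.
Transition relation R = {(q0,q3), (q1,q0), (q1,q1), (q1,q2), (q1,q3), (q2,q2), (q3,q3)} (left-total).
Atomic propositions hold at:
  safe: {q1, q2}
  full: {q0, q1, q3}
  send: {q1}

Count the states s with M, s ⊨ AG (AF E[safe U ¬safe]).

2

Sat(¬safe) = {q0, q3}
E[safe U ¬safe]: least fixpoint, start Z0 = Sat(¬safe) = {q0, q3}, add states in Sat(safe) with some successor in Z. Z1 = {q0, q1, q3}; fixed.
Sat(E[safe U ¬safe]) = {q0, q1, q3}
AF E[safe U ¬safe]: least fixpoint, start Z0 = {q0, q1, q3}, add states with every successor in Z. Already a fixed point.
Sat(AF E[safe U ¬safe]) = {q0, q1, q3}
AG (AF E[safe U ¬safe]): greatest fixpoint, start Z0 = {q0, q1, q3}, keep only states in Sat with every successor in Z. Z1 = {q0, q3}; fixed.
Sat(AG (AF E[safe U ¬safe])) = {q0, q3}
|Sat(AG (AF E[safe U ¬safe]))| = |{q0, q3}| = 2.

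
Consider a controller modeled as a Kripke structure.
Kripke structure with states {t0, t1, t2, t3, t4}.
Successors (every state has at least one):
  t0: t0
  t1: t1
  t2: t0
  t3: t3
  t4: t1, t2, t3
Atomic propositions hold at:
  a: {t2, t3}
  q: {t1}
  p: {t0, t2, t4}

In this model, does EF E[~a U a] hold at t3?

Sat(~a) = {t0, t1, t4}
E[~a U a]: least fixpoint, start Z0 = Sat(a) = {t2, t3}, add states in Sat(~a) with some successor in Z. Z1 = {t2, t3, t4}; fixed.
Sat(E[~a U a]) = {t2, t3, t4}
EF E[~a U a]: least fixpoint, start Z0 = {t2, t3, t4}, add states with some successor in Z. Already a fixed point.
Sat(EF E[~a U a]) = {t2, t3, t4}
t3 ∈ Sat(EF E[~a U a]) = {t2, t3, t4}, so the formula holds at t3.

Yes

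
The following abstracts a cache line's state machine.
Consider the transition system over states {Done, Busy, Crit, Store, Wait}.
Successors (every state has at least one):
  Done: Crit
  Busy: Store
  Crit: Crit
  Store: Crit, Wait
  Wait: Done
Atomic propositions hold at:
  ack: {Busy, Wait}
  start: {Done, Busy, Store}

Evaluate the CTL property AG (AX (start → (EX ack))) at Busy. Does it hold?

Sat(EX ack) = {s : some successor in {Busy, Wait}} = {Store}
Sat(start → (EX ack)) = {Crit, Store, Wait}
Sat(AX (start → (EX ack))) = {s : every successor in {Crit, Store, Wait}} = {Done, Busy, Crit, Store}
AG (AX (start → (EX ack))): greatest fixpoint, start Z0 = {Done, Busy, Crit, Store}, keep only states in Sat with every successor in Z. Z1 = {Done, Busy, Crit}; Z2 = {Done, Crit}; fixed.
Sat(AG (AX (start → (EX ack)))) = {Done, Crit}
Busy ∉ Sat(AG (AX (start → (EX ack)))) = {Done, Crit}, so the formula does not hold at Busy.

No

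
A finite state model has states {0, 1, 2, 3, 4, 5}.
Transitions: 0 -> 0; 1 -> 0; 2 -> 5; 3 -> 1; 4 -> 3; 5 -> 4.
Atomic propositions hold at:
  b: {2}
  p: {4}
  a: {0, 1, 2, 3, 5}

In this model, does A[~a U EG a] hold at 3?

Sat(~a) = {4}
EG a: greatest fixpoint, start Z0 = {0, 1, 2, 3, 5}, keep only states in Sat with some successor in Z. Z1 = {0, 1, 2, 3}; Z2 = {0, 1, 3}; fixed.
Sat(EG a) = {0, 1, 3}
A[~a U EG a]: least fixpoint, start Z0 = Sat(EG a) = {0, 1, 3}, add states in Sat(~a) with every successor in Z. Z1 = {0, 1, 3, 4}; fixed.
Sat(A[~a U EG a]) = {0, 1, 3, 4}
3 ∈ Sat(A[~a U EG a]) = {0, 1, 3, 4}, so the formula holds at 3.

Yes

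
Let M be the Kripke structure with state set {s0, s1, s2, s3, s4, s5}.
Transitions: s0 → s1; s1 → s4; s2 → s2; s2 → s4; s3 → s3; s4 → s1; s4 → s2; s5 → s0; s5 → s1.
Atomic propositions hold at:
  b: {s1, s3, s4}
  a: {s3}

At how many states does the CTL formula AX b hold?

3

Sat(AX b) = {s : every successor in {s1, s3, s4}} = {s0, s1, s3}
|Sat(AX b)| = |{s0, s1, s3}| = 3.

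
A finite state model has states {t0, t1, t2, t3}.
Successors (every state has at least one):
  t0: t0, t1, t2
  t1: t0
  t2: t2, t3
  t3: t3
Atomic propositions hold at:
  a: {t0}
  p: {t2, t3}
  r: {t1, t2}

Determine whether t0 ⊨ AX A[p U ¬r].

Sat(¬r) = {t0, t3}
A[p U ¬r]: least fixpoint, start Z0 = Sat(¬r) = {t0, t3}, add states in Sat(p) with every successor in Z. Already a fixed point.
Sat(A[p U ¬r]) = {t0, t3}
Sat(AX A[p U ¬r]) = {s : every successor in {t0, t3}} = {t1, t3}
t0 ∉ Sat(AX A[p U ¬r]) = {t1, t3}, so the formula does not hold at t0.

No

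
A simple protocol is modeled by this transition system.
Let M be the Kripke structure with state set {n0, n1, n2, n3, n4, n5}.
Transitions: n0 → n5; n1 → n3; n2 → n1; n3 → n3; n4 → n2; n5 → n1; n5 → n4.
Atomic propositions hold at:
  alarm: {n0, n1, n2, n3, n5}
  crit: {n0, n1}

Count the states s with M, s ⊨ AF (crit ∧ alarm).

5

Sat(crit ∧ alarm) = {n0, n1}
AF (crit ∧ alarm): least fixpoint, start Z0 = {n0, n1}, add states with every successor in Z. Z1 = {n0, n1, n2}; Z2 = {n0, n1, n2, n4}; Z3 = {n0, n1, n2, n4, n5}; fixed.
Sat(AF (crit ∧ alarm)) = {n0, n1, n2, n4, n5}
|Sat(AF (crit ∧ alarm))| = |{n0, n1, n2, n4, n5}| = 5.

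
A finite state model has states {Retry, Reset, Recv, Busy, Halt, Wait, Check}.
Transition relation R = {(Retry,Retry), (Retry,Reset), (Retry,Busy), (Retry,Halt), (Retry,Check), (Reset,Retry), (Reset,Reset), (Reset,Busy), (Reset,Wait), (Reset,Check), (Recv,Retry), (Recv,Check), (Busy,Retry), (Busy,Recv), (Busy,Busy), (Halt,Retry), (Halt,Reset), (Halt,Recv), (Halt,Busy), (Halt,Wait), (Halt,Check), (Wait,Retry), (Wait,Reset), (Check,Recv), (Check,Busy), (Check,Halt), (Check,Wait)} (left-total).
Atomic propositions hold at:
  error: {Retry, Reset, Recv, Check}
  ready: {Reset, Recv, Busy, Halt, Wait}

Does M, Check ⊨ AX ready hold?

Sat(AX ready) = {s : every successor in {Reset, Recv, Busy, Halt, Wait}} = {Check}
Check ∈ Sat(AX ready) = {Check}, so the formula holds at Check.

Yes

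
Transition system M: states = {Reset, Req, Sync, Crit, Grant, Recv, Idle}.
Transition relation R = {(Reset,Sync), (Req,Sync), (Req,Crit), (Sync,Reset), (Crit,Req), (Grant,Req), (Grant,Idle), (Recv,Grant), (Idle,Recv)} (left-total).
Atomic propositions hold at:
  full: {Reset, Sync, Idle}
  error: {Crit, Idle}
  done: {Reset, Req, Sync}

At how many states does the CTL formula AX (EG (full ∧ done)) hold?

Sat(full ∧ done) = {Reset, Sync}
EG (full ∧ done): greatest fixpoint, start Z0 = {Reset, Sync}, keep only states in Sat with some successor in Z. Already a fixed point.
Sat(EG (full ∧ done)) = {Reset, Sync}
Sat(AX (EG (full ∧ done))) = {s : every successor in {Reset, Sync}} = {Reset, Sync}
|Sat(AX (EG (full ∧ done)))| = |{Reset, Sync}| = 2.

2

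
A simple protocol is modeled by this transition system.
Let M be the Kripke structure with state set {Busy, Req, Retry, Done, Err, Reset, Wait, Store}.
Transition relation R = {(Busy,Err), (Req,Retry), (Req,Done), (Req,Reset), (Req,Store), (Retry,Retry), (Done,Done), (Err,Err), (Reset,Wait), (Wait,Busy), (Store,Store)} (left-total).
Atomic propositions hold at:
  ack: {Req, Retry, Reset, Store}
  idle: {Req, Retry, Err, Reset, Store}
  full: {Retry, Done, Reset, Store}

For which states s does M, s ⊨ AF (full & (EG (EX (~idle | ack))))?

{Retry, Done, Store}

Sat(~idle) = {Busy, Done, Wait}
Sat(~idle | ack) = {Busy, Req, Retry, Done, Reset, Wait, Store}
Sat(EX (~idle | ack)) = {s : some successor in {Busy, Req, Retry, Done, Reset, Wait, Store}} = {Req, Retry, Done, Reset, Wait, Store}
EG (EX (~idle | ack)): greatest fixpoint, start Z0 = {Req, Retry, Done, Reset, Wait, Store}, keep only states in Sat with some successor in Z. Z1 = {Req, Retry, Done, Reset, Store}; Z2 = {Req, Retry, Done, Store}; fixed.
Sat(EG (EX (~idle | ack))) = {Req, Retry, Done, Store}
Sat(full & (EG (EX (~idle | ack)))) = {Retry, Done, Store}
AF (full & (EG (EX (~idle | ack)))): least fixpoint, start Z0 = {Retry, Done, Store}, add states with every successor in Z. Already a fixed point.
Sat(AF (full & (EG (EX (~idle | ack))))) = {Retry, Done, Store}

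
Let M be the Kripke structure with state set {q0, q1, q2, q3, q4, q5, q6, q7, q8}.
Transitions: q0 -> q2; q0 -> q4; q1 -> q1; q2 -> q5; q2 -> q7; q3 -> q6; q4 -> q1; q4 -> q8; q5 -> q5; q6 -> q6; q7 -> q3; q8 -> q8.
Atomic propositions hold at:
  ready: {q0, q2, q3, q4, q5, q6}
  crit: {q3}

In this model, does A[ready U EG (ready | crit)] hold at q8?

No

Sat(ready | crit) = {q0, q2, q3, q4, q5, q6}
EG (ready | crit): greatest fixpoint, start Z0 = {q0, q2, q3, q4, q5, q6}, keep only states in Sat with some successor in Z. Z1 = {q0, q2, q3, q5, q6}; fixed.
Sat(EG (ready | crit)) = {q0, q2, q3, q5, q6}
A[ready U EG (ready | crit)]: least fixpoint, start Z0 = Sat(EG (ready | crit)) = {q0, q2, q3, q5, q6}, add states in Sat(ready) with every successor in Z. Already a fixed point.
Sat(A[ready U EG (ready | crit)]) = {q0, q2, q3, q5, q6}
q8 ∉ Sat(A[ready U EG (ready | crit)]) = {q0, q2, q3, q5, q6}, so the formula does not hold at q8.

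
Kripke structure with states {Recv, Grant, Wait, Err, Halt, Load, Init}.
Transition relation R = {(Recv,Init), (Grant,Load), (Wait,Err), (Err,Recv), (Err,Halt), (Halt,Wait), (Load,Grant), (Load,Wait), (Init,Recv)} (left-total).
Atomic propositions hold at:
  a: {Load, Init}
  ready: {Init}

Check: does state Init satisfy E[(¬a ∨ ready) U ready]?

Sat(¬a) = {Recv, Grant, Wait, Err, Halt}
Sat(¬a ∨ ready) = {Recv, Grant, Wait, Err, Halt, Init}
E[(¬a ∨ ready) U ready]: least fixpoint, start Z0 = Sat(ready) = {Init}, add states in Sat(¬a ∨ ready) with some successor in Z. Z1 = {Recv, Init}; Z2 = {Recv, Err, Init}; Z3 = {Recv, Wait, Err, Init}; Z4 = {Recv, Wait, Err, Halt, Init}; fixed.
Sat(E[(¬a ∨ ready) U ready]) = {Recv, Wait, Err, Halt, Init}
Init ∈ Sat(E[(¬a ∨ ready) U ready]) = {Recv, Wait, Err, Halt, Init}, so the formula holds at Init.

Yes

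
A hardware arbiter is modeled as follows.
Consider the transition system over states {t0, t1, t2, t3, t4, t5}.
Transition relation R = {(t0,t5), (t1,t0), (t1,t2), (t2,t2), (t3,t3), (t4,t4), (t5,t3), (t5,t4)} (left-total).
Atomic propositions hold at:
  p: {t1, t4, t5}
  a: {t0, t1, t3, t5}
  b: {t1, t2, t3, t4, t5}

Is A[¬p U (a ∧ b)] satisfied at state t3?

Yes

Sat(¬p) = {t0, t2, t3}
Sat(a ∧ b) = {t1, t3, t5}
A[¬p U (a ∧ b)]: least fixpoint, start Z0 = Sat((a ∧ b)) = {t1, t3, t5}, add states in Sat(¬p) with every successor in Z. Z1 = {t0, t1, t3, t5}; fixed.
Sat(A[¬p U (a ∧ b)]) = {t0, t1, t3, t5}
t3 ∈ Sat(A[¬p U (a ∧ b)]) = {t0, t1, t3, t5}, so the formula holds at t3.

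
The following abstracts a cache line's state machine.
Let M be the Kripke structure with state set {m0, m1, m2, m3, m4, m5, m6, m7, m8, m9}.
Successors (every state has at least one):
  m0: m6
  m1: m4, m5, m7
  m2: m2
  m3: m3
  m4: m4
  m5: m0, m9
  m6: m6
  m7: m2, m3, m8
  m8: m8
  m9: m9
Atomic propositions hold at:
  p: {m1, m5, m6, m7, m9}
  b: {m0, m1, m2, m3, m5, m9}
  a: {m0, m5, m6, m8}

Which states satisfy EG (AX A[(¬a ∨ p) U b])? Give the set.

{m2, m3, m5, m9}

Sat(¬a) = {m1, m2, m3, m4, m7, m9}
Sat(¬a ∨ p) = {m1, m2, m3, m4, m5, m6, m7, m9}
A[(¬a ∨ p) U b]: least fixpoint, start Z0 = Sat(b) = {m0, m1, m2, m3, m5, m9}, add states in Sat(¬a ∨ p) with every successor in Z. Already a fixed point.
Sat(A[(¬a ∨ p) U b]) = {m0, m1, m2, m3, m5, m9}
Sat(AX A[(¬a ∨ p) U b]) = {s : every successor in {m0, m1, m2, m3, m5, m9}} = {m2, m3, m5, m9}
EG (AX A[(¬a ∨ p) U b]): greatest fixpoint, start Z0 = {m2, m3, m5, m9}, keep only states in Sat with some successor in Z. Already a fixed point.
Sat(EG (AX A[(¬a ∨ p) U b])) = {m2, m3, m5, m9}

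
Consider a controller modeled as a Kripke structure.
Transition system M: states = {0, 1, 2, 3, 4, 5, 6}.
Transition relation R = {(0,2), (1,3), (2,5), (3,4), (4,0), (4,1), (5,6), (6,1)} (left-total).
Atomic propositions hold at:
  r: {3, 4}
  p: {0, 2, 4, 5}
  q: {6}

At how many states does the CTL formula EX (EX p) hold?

4

Sat(EX p) = {s : some successor in {0, 2, 4, 5}} = {0, 2, 3, 4}
Sat(EX (EX p)) = {s : some successor in {0, 2, 3, 4}} = {0, 1, 3, 4}
|Sat(EX (EX p))| = |{0, 1, 3, 4}| = 4.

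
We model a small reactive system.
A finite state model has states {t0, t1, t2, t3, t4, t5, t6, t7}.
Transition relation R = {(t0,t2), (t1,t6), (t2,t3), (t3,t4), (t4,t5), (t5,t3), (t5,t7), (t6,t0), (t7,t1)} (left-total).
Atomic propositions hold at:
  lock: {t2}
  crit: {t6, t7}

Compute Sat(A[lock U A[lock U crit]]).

{t6, t7}

A[lock U crit]: least fixpoint, start Z0 = Sat(crit) = {t6, t7}, add states in Sat(lock) with every successor in Z. Already a fixed point.
Sat(A[lock U crit]) = {t6, t7}
A[lock U A[lock U crit]]: least fixpoint, start Z0 = Sat(A[lock U crit]) = {t6, t7}, add states in Sat(lock) with every successor in Z. Already a fixed point.
Sat(A[lock U A[lock U crit]]) = {t6, t7}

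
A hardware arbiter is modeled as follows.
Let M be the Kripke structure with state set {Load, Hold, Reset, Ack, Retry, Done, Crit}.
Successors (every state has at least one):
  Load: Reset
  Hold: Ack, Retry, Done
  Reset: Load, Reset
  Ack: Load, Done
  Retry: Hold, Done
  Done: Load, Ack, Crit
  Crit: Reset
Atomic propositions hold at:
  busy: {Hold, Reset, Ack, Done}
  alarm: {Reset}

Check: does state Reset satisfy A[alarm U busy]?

Yes

A[alarm U busy]: least fixpoint, start Z0 = Sat(busy) = {Hold, Reset, Ack, Done}, add states in Sat(alarm) with every successor in Z. Already a fixed point.
Sat(A[alarm U busy]) = {Hold, Reset, Ack, Done}
Reset ∈ Sat(A[alarm U busy]) = {Hold, Reset, Ack, Done}, so the formula holds at Reset.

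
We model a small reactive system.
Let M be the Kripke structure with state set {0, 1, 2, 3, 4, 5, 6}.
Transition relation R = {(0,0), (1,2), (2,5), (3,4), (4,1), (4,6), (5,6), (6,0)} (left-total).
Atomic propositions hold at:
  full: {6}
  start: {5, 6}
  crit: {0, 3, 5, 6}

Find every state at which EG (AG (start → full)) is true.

{0, 6}

Sat(start → full) = {0, 1, 2, 3, 4, 6}
AG (start → full): greatest fixpoint, start Z0 = {0, 1, 2, 3, 4, 6}, keep only states in Sat with every successor in Z. Z1 = {0, 1, 3, 4, 6}; Z2 = {0, 3, 4, 6}; Z3 = {0, 3, 6}; Z4 = {0, 6}; fixed.
Sat(AG (start → full)) = {0, 6}
EG (AG (start → full)): greatest fixpoint, start Z0 = {0, 6}, keep only states in Sat with some successor in Z. Already a fixed point.
Sat(EG (AG (start → full))) = {0, 6}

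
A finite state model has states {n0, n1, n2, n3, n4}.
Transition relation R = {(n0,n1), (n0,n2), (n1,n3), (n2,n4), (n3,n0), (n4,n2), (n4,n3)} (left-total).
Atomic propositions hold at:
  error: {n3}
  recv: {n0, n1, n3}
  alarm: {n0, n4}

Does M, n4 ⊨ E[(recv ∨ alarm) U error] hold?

Yes

Sat(recv ∨ alarm) = {n0, n1, n3, n4}
E[(recv ∨ alarm) U error]: least fixpoint, start Z0 = Sat(error) = {n3}, add states in Sat(recv ∨ alarm) with some successor in Z. Z1 = {n1, n3, n4}; Z2 = {n0, n1, n3, n4}; fixed.
Sat(E[(recv ∨ alarm) U error]) = {n0, n1, n3, n4}
n4 ∈ Sat(E[(recv ∨ alarm) U error]) = {n0, n1, n3, n4}, so the formula holds at n4.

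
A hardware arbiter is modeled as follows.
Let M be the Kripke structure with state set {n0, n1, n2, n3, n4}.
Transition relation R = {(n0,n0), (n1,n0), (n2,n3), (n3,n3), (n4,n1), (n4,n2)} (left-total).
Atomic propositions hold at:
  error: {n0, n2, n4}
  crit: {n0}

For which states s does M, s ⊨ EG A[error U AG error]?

AG error: greatest fixpoint, start Z0 = {n0, n2, n4}, keep only states in Sat with every successor in Z. Z1 = {n0}; fixed.
Sat(AG error) = {n0}
A[error U AG error]: least fixpoint, start Z0 = Sat(AG error) = {n0}, add states in Sat(error) with every successor in Z. Already a fixed point.
Sat(A[error U AG error]) = {n0}
EG A[error U AG error]: greatest fixpoint, start Z0 = {n0}, keep only states in Sat with some successor in Z. Already a fixed point.
Sat(EG A[error U AG error]) = {n0}

{n0}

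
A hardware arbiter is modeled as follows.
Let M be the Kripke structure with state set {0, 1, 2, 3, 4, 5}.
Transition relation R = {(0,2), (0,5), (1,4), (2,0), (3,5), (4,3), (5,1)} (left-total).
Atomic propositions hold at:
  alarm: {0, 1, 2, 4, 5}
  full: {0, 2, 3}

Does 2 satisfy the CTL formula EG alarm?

Yes

EG alarm: greatest fixpoint, start Z0 = {0, 1, 2, 4, 5}, keep only states in Sat with some successor in Z. Z1 = {0, 1, 2, 5}; Z2 = {0, 2, 5}; Z3 = {0, 2}; fixed.
Sat(EG alarm) = {0, 2}
2 ∈ Sat(EG alarm) = {0, 2}, so the formula holds at 2.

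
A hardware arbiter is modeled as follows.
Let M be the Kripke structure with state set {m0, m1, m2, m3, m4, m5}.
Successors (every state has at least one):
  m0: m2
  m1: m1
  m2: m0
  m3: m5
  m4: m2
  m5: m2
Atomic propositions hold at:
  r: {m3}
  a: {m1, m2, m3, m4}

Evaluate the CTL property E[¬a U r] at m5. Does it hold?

No

Sat(¬a) = {m0, m5}
E[¬a U r]: least fixpoint, start Z0 = Sat(r) = {m3}, add states in Sat(¬a) with some successor in Z. Already a fixed point.
Sat(E[¬a U r]) = {m3}
m5 ∉ Sat(E[¬a U r]) = {m3}, so the formula does not hold at m5.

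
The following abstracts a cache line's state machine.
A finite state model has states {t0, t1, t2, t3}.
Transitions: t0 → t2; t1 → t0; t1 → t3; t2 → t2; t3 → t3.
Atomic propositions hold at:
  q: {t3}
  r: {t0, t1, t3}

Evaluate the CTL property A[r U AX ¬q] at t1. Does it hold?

No

Sat(¬q) = {t0, t1, t2}
Sat(AX ¬q) = {s : every successor in {t0, t1, t2}} = {t0, t2}
A[r U AX ¬q]: least fixpoint, start Z0 = Sat(AX ¬q) = {t0, t2}, add states in Sat(r) with every successor in Z. Already a fixed point.
Sat(A[r U AX ¬q]) = {t0, t2}
t1 ∉ Sat(A[r U AX ¬q]) = {t0, t2}, so the formula does not hold at t1.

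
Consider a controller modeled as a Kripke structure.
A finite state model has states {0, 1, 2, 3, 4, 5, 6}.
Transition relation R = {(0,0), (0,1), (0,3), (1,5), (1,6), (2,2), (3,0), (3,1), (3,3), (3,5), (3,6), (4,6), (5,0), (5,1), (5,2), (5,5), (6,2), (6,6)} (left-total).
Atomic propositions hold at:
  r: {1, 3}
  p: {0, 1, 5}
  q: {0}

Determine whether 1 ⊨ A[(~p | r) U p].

Yes

Sat(~p) = {2, 3, 4, 6}
Sat(~p | r) = {1, 2, 3, 4, 6}
A[(~p | r) U p]: least fixpoint, start Z0 = Sat(p) = {0, 1, 5}, add states in Sat(~p | r) with every successor in Z. Already a fixed point.
Sat(A[(~p | r) U p]) = {0, 1, 5}
1 ∈ Sat(A[(~p | r) U p]) = {0, 1, 5}, so the formula holds at 1.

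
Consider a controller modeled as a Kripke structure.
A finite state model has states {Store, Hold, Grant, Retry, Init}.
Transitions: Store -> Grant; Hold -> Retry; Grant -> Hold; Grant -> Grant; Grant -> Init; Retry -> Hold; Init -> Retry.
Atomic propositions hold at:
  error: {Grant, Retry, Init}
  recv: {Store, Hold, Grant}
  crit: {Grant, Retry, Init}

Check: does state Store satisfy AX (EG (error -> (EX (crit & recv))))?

Sat(crit & recv) = {Grant}
Sat(EX (crit & recv)) = {s : some successor in {Grant}} = {Store, Grant}
Sat(error -> (EX (crit & recv))) = {Store, Hold, Grant}
EG (error -> (EX (crit & recv))): greatest fixpoint, start Z0 = {Store, Hold, Grant}, keep only states in Sat with some successor in Z. Z1 = {Store, Grant}; fixed.
Sat(EG (error -> (EX (crit & recv)))) = {Store, Grant}
Sat(AX (EG (error -> (EX (crit & recv))))) = {s : every successor in {Store, Grant}} = {Store}
Store ∈ Sat(AX (EG (error -> (EX (crit & recv))))) = {Store}, so the formula holds at Store.

Yes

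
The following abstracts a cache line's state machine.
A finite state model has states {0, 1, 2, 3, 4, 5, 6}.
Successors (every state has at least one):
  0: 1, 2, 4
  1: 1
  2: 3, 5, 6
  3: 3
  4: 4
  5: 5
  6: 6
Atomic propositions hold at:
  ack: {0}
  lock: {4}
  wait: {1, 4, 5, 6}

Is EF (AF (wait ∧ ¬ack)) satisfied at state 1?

Sat(¬ack) = {1, 2, 3, 4, 5, 6}
Sat(wait ∧ ¬ack) = {1, 4, 5, 6}
AF (wait ∧ ¬ack): least fixpoint, start Z0 = {1, 4, 5, 6}, add states with every successor in Z. Already a fixed point.
Sat(AF (wait ∧ ¬ack)) = {1, 4, 5, 6}
EF (AF (wait ∧ ¬ack)): least fixpoint, start Z0 = {1, 4, 5, 6}, add states with some successor in Z. Z1 = {0, 1, 2, 4, 5, 6}; fixed.
Sat(EF (AF (wait ∧ ¬ack))) = {0, 1, 2, 4, 5, 6}
1 ∈ Sat(EF (AF (wait ∧ ¬ack))) = {0, 1, 2, 4, 5, 6}, so the formula holds at 1.

Yes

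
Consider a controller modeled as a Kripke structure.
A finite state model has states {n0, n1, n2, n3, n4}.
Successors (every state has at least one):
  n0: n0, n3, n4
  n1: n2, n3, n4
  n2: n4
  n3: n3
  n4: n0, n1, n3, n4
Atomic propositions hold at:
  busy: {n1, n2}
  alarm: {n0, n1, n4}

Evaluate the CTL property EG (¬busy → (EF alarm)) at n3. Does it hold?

Sat(¬busy) = {n0, n3, n4}
EF alarm: least fixpoint, start Z0 = {n0, n1, n4}, add states with some successor in Z. Z1 = {n0, n1, n2, n4}; fixed.
Sat(EF alarm) = {n0, n1, n2, n4}
Sat(¬busy → (EF alarm)) = {n0, n1, n2, n4}
EG (¬busy → (EF alarm)): greatest fixpoint, start Z0 = {n0, n1, n2, n4}, keep only states in Sat with some successor in Z. Already a fixed point.
Sat(EG (¬busy → (EF alarm))) = {n0, n1, n2, n4}
n3 ∉ Sat(EG (¬busy → (EF alarm))) = {n0, n1, n2, n4}, so the formula does not hold at n3.

No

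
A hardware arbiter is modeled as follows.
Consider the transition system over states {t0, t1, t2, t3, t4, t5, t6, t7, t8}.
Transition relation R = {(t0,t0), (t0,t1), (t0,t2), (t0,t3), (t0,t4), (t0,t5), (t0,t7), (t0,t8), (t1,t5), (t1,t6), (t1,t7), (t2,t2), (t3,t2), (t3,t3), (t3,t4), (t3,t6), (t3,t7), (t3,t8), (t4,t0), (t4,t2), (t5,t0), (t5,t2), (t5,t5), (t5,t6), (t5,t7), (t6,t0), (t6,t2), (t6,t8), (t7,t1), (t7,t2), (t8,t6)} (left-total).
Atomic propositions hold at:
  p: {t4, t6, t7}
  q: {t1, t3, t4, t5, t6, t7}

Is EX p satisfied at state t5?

Yes

Sat(EX p) = {s : some successor in {t4, t6, t7}} = {t0, t1, t3, t5, t8}
t5 ∈ Sat(EX p) = {t0, t1, t3, t5, t8}, so the formula holds at t5.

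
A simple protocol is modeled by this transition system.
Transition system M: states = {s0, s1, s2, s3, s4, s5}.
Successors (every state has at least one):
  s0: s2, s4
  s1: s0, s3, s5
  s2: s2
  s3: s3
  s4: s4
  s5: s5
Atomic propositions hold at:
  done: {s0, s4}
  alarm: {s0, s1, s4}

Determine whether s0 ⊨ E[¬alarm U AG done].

Sat(¬alarm) = {s2, s3, s5}
AG done: greatest fixpoint, start Z0 = {s0, s4}, keep only states in Sat with every successor in Z. Z1 = {s4}; fixed.
Sat(AG done) = {s4}
E[¬alarm U AG done]: least fixpoint, start Z0 = Sat(AG done) = {s4}, add states in Sat(¬alarm) with some successor in Z. Already a fixed point.
Sat(E[¬alarm U AG done]) = {s4}
s0 ∉ Sat(E[¬alarm U AG done]) = {s4}, so the formula does not hold at s0.

No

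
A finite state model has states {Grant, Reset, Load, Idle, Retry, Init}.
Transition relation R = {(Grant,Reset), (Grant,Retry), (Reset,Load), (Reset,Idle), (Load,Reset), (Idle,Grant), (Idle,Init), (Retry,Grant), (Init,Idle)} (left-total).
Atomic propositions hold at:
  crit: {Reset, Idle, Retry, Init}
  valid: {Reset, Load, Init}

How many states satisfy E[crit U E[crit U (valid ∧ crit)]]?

Sat(valid ∧ crit) = {Reset, Init}
E[crit U (valid ∧ crit)]: least fixpoint, start Z0 = Sat((valid ∧ crit)) = {Reset, Init}, add states in Sat(crit) with some successor in Z. Z1 = {Reset, Idle, Init}; fixed.
Sat(E[crit U (valid ∧ crit)]) = {Reset, Idle, Init}
E[crit U E[crit U (valid ∧ crit)]]: least fixpoint, start Z0 = Sat(E[crit U (valid ∧ crit)]) = {Reset, Idle, Init}, add states in Sat(crit) with some successor in Z. Already a fixed point.
Sat(E[crit U E[crit U (valid ∧ crit)]]) = {Reset, Idle, Init}
|Sat(E[crit U E[crit U (valid ∧ crit)]])| = |{Reset, Idle, Init}| = 3.

3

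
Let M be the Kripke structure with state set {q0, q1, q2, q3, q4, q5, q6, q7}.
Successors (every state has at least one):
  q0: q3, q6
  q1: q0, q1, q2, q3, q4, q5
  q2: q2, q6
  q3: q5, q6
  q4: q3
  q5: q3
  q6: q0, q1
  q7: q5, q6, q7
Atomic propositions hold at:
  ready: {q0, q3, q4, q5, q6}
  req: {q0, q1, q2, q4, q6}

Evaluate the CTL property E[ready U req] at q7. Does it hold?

E[ready U req]: least fixpoint, start Z0 = Sat(req) = {q0, q1, q2, q4, q6}, add states in Sat(ready) with some successor in Z. Z1 = {q0, q1, q2, q3, q4, q6}; Z2 = {q0, q1, q2, q3, q4, q5, q6}; fixed.
Sat(E[ready U req]) = {q0, q1, q2, q3, q4, q5, q6}
q7 ∉ Sat(E[ready U req]) = {q0, q1, q2, q3, q4, q5, q6}, so the formula does not hold at q7.

No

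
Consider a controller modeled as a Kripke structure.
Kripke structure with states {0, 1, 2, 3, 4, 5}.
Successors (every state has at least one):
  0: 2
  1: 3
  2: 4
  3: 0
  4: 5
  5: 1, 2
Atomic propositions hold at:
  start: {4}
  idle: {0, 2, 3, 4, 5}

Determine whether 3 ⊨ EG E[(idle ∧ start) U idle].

Yes

Sat(idle ∧ start) = {4}
E[(idle ∧ start) U idle]: least fixpoint, start Z0 = Sat(idle) = {0, 2, 3, 4, 5}, add states in Sat(idle ∧ start) with some successor in Z. Already a fixed point.
Sat(E[(idle ∧ start) U idle]) = {0, 2, 3, 4, 5}
EG E[(idle ∧ start) U idle]: greatest fixpoint, start Z0 = {0, 2, 3, 4, 5}, keep only states in Sat with some successor in Z. Already a fixed point.
Sat(EG E[(idle ∧ start) U idle]) = {0, 2, 3, 4, 5}
3 ∈ Sat(EG E[(idle ∧ start) U idle]) = {0, 2, 3, 4, 5}, so the formula holds at 3.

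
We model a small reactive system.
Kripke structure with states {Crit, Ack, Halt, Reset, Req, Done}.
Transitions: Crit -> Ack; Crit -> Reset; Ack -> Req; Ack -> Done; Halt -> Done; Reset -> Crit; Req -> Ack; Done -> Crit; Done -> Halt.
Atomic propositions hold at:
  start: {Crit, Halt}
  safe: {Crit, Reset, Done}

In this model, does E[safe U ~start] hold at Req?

Sat(~start) = {Ack, Reset, Req, Done}
E[safe U ~start]: least fixpoint, start Z0 = Sat(~start) = {Ack, Reset, Req, Done}, add states in Sat(safe) with some successor in Z. Z1 = {Crit, Ack, Reset, Req, Done}; fixed.
Sat(E[safe U ~start]) = {Crit, Ack, Reset, Req, Done}
Req ∈ Sat(E[safe U ~start]) = {Crit, Ack, Reset, Req, Done}, so the formula holds at Req.

Yes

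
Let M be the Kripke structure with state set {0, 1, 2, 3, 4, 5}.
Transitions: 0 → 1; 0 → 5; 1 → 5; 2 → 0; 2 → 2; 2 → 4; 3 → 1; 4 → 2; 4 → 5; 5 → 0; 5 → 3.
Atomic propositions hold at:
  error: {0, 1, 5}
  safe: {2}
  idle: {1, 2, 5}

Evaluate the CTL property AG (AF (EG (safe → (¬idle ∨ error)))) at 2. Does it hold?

No

Sat(¬idle) = {0, 3, 4}
Sat(¬idle ∨ error) = {0, 1, 3, 4, 5}
Sat(safe → (¬idle ∨ error)) = {0, 1, 3, 4, 5}
EG (safe → (¬idle ∨ error)): greatest fixpoint, start Z0 = {0, 1, 3, 4, 5}, keep only states in Sat with some successor in Z. Already a fixed point.
Sat(EG (safe → (¬idle ∨ error))) = {0, 1, 3, 4, 5}
AF (EG (safe → (¬idle ∨ error))): least fixpoint, start Z0 = {0, 1, 3, 4, 5}, add states with every successor in Z. Already a fixed point.
Sat(AF (EG (safe → (¬idle ∨ error)))) = {0, 1, 3, 4, 5}
AG (AF (EG (safe → (¬idle ∨ error)))): greatest fixpoint, start Z0 = {0, 1, 3, 4, 5}, keep only states in Sat with every successor in Z. Z1 = {0, 1, 3, 5}; fixed.
Sat(AG (AF (EG (safe → (¬idle ∨ error))))) = {0, 1, 3, 5}
2 ∉ Sat(AG (AF (EG (safe → (¬idle ∨ error))))) = {0, 1, 3, 5}, so the formula does not hold at 2.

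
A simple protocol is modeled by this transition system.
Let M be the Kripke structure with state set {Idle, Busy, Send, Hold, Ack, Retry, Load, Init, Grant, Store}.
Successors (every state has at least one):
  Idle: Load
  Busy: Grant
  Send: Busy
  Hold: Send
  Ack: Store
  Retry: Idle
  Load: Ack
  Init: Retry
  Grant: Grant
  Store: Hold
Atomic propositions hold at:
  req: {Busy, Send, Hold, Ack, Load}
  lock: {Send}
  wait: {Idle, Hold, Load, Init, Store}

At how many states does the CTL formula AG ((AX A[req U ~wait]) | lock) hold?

Sat(~wait) = {Busy, Send, Ack, Retry, Grant}
A[req U ~wait]: least fixpoint, start Z0 = Sat(~wait) = {Busy, Send, Ack, Retry, Grant}, add states in Sat(req) with every successor in Z. Z1 = {Busy, Send, Hold, Ack, Retry, Load, Grant}; fixed.
Sat(A[req U ~wait]) = {Busy, Send, Hold, Ack, Retry, Load, Grant}
Sat(AX A[req U ~wait]) = {s : every successor in {Busy, Send, Hold, Ack, Retry, Load, Grant}} = {Idle, Busy, Send, Hold, Load, Init, Grant, Store}
Sat((AX A[req U ~wait]) | lock) = {Idle, Busy, Send, Hold, Load, Init, Grant, Store}
AG ((AX A[req U ~wait]) | lock): greatest fixpoint, start Z0 = {Idle, Busy, Send, Hold, Load, Init, Grant, Store}, keep only states in Sat with every successor in Z. Z1 = {Idle, Busy, Send, Hold, Grant, Store}; Z2 = {Busy, Send, Hold, Grant, Store}; fixed.
Sat(AG ((AX A[req U ~wait]) | lock)) = {Busy, Send, Hold, Grant, Store}
|Sat(AG ((AX A[req U ~wait]) | lock))| = |{Busy, Send, Hold, Grant, Store}| = 5.

5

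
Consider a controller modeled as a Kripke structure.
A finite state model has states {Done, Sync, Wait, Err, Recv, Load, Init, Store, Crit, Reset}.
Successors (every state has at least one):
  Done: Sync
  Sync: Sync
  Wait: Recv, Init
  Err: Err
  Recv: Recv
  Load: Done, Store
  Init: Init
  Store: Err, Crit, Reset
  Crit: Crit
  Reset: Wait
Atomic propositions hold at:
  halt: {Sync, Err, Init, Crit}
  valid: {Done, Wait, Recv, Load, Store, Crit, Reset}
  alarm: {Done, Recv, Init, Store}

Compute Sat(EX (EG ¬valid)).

Sat(¬valid) = {Sync, Err, Init}
EG ¬valid: greatest fixpoint, start Z0 = {Sync, Err, Init}, keep only states in Sat with some successor in Z. Already a fixed point.
Sat(EG ¬valid) = {Sync, Err, Init}
Sat(EX (EG ¬valid)) = {s : some successor in {Sync, Err, Init}} = {Done, Sync, Wait, Err, Init, Store}

{Done, Sync, Wait, Err, Init, Store}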